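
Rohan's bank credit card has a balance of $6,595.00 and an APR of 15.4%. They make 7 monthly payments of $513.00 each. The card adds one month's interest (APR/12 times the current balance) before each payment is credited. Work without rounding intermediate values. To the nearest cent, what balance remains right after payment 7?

Monthly rate r = 15.4%/12 = 1.28333% = 0.0128333.
Each month: B ← B·(1+r) − $513.00.
Month 1: interest $84.64; balance after payment $6,166.64.
Month 2: interest $79.14; balance after payment $5,732.77.
Month 3: interest $73.57; balance after payment $5,293.34.
Month 4: interest $67.93; balance after payment $4,848.28.
Month 5: interest $62.22; balance after payment $4,397.50.
Month 6: interest $56.43; balance after payment $3,940.93.
Month 7: interest $50.58; balance after payment $3,478.51.

$3,478.51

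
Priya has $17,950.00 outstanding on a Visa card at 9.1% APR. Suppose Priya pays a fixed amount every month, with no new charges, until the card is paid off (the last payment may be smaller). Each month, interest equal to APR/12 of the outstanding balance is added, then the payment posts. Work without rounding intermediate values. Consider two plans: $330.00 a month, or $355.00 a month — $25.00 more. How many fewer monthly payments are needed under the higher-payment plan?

Monthly rate r = 9.1%/12 = 0.758333% = 0.00758333.
At $330.00/mo: n = ⌈−ln(1 − rB₀/P)/ln(1+r)⌉ = 71 payments (last $132.52); total interest = total paid − $17,950.00 = $5,282.52.
At $355.00/mo: 65 payments (last $4.51); total interest $4,774.51.
Payments saved = 71 − 65 = 6.

6 fewer payments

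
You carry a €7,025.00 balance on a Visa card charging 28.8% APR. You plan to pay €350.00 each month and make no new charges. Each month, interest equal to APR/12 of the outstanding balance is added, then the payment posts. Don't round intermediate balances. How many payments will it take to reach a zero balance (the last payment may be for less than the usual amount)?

28 months

Monthly rate r = 28.8%/12 = 2.4% = 0.024.
Recurrence: B ← B·(1+r) − €350.00.
Month 1: interest €168.60; balance after payment €6,843.60.
Month 2: interest €164.25; balance after payment €6,657.85.
Closed form: n = −ln(1 − rB₀/P)/ln(1+r) = −ln(0.51829)/ln(1.024) ≈ 27.712, so the balance reaches zero during payment 28.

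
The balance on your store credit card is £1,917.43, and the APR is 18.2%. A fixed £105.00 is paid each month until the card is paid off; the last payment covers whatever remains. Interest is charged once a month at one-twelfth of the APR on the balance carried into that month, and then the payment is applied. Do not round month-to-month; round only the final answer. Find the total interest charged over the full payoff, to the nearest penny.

Monthly rate r = 18.2%/12 = 1.51667% = 0.0151667.
Payoff takes n = ⌈−ln(1 − rB₀/P)/ln(1+r)⌉ = ⌈21.544⌉ = 22 payments; the last is £57.29.
Total paid = 21·£105.00 + £57.29 = £2,262.29.
Total interest = total paid − principal = £2,262.29 − £1,917.43 = £344.86.

£344.86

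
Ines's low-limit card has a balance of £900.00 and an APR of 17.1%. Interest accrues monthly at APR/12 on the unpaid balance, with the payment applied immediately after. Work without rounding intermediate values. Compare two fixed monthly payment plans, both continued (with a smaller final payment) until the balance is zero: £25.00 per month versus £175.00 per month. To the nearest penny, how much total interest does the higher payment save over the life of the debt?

Monthly rate r = 17.1%/12 = 1.425% = 0.01425.
At £25.00/mo: n = ⌈−ln(1 − rB₀/P)/ln(1+r)⌉ = 51 payments (last £21.26); total interest = total paid − £900.00 = £371.26.
At £175.00/mo: 6 payments (last £66.62); total interest £41.62.
Interest saved = £371.26 − £41.62 = £329.64.

£329.64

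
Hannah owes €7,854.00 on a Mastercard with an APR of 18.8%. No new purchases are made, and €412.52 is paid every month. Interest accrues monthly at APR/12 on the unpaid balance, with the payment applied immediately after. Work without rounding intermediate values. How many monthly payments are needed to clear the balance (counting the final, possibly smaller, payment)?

Monthly rate r = 18.8%/12 = 1.56667% = 0.0156667.
Recurrence: B ← B·(1+r) − €412.52.
Month 1: interest €123.05; balance after payment €7,564.53.
Month 2: interest €118.51; balance after payment €7,270.52.
Closed form: n = −ln(1 − rB₀/P)/ln(1+r) = −ln(0.70172)/ln(1.01567) ≈ 22.786, so the balance reaches zero during payment 23.

23 payments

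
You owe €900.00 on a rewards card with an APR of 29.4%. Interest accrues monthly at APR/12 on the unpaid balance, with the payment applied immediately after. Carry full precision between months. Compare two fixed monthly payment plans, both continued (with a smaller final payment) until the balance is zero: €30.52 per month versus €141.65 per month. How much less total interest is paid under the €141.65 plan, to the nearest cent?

Monthly rate r = 29.4%/12 = 2.45% = 0.0245.
At €30.52/mo: n = ⌈−ln(1 − rB₀/P)/ln(1+r)⌉ = 53 payments (last €29.28); total interest = total paid − €900.00 = €716.32.
At €141.65/mo: 7 payments (last €140.34); total interest €90.24.
Interest saved = €716.32 − €90.24 = €626.08.

€626.08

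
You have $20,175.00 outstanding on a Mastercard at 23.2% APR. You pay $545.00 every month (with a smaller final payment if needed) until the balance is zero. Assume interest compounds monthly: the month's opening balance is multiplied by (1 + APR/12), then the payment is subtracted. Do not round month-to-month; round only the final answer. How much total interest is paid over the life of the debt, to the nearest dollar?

$15,621

Monthly rate r = 23.2%/12 = 1.93333% = 0.0193333.
Payoff takes n = ⌈−ln(1 − rB₀/P)/ln(1+r)⌉ = ⌈65.679⌉ = 66 payments; the last is $371.42.
Total paid = 65·$545.00 + $371.42 = $35,796.42.
Total interest = total paid − principal = $35,796.42 − $20,175.00 = $15,621.42.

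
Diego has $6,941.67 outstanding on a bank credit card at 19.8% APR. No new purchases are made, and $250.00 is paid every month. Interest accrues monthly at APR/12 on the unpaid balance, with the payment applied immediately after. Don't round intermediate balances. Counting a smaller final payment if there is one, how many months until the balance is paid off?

38 payments

Monthly rate r = 19.8%/12 = 1.65% = 0.0165.
Recurrence: B ← B·(1+r) − $250.00.
Month 1: interest $114.54; balance after payment $6,806.21.
Month 2: interest $112.30; balance after payment $6,668.51.
Closed form: n = −ln(1 − rB₀/P)/ln(1+r) = −ln(0.54185)/ln(1.0165) ≈ 37.443, so the balance reaches zero during payment 38.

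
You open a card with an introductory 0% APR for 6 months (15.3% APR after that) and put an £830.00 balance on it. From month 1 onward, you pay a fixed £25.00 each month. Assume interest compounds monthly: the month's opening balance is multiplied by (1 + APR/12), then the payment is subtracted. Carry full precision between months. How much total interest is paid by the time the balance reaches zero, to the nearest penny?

£160.39

Promo months 1–6 at r₀ = 0%/12 = 0; months 7+ at r₁ = 15.3%/12 = 0.01275.
After month 6 (no interest yet): B = £830.00 − 6·£25.00 = £680.00.
Then at r₁ with £25.00/mo: n₂ = −ln(1 − r₁·B/P)/ln(1+r₁) ≈ 33.61 → 34 more payments.
Total paid = 39·£25.00 + £15.39 = £990.39; interest = £990.39 − £830.00 = £160.39.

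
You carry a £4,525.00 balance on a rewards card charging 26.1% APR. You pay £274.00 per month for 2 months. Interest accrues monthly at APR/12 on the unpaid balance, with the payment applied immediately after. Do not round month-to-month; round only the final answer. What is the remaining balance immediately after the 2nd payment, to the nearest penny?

£4,170.02

Monthly rate r = 26.1%/12 = 2.175% = 0.02175.
Each month: B ← B·(1+r) − £274.00.
Month 1: interest £98.42; balance after payment £4,349.42.
Month 2: interest £94.60; balance after payment £4,170.02.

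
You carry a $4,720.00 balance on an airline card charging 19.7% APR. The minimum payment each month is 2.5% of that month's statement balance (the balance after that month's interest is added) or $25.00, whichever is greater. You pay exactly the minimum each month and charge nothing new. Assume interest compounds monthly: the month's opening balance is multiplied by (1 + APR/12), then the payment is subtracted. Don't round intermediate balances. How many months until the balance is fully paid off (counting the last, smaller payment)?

238 months

Monthly rate r = 19.7%/12 = 1.64167% = 0.0164167.
While 2.5% of the post-interest balance exceeds $25.00, each month B ← (B·(1+r))·(1 − 0.025), i.e. B shrinks by the factor (1+r)·0.975 = 0.99101.
This holds for months 1–174. Entering month 175 the balance is $980.02; 2.5% of the post-interest balance is now below $25.00, so the flat $25.00 minimum applies from here.
From month 175 a fixed $25.00 at rate r clears $980.02 in 64 more payments. Total: 174 + 64 = 238 months.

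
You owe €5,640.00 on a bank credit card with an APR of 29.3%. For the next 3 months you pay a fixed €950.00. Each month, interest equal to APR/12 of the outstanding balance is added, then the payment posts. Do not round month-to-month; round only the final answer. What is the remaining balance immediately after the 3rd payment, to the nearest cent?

€3,143.15

Monthly rate r = 29.3%/12 = 2.44167% = 0.0244167.
Each month: B ← B·(1+r) − €950.00.
Month 1: interest €137.71; balance after payment €4,827.71.
Month 2: interest €117.88; balance after payment €3,995.59.
Month 3: interest €97.56; balance after payment €3,143.15.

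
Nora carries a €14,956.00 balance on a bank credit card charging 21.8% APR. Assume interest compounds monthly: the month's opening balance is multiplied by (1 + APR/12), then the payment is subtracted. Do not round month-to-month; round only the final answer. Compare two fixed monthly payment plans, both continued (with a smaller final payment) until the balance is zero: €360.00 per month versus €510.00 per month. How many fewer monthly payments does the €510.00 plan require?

36 fewer payments

Monthly rate r = 21.8%/12 = 1.81667% = 0.0181667.
At €360.00/mo: n = ⌈−ln(1 − rB₀/P)/ln(1+r)⌉ = 79 payments (last €21.96); total interest = total paid − €14,956.00 = €13,145.96.
At €510.00/mo: 43 payments (last €134.91); total interest €6,598.91.
Payments saved = 79 − 43 = 36.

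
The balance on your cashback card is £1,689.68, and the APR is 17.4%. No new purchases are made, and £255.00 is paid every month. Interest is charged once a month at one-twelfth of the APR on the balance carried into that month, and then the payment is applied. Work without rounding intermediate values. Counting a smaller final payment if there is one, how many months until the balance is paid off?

Monthly rate r = 17.4%/12 = 1.45% = 0.0145.
Recurrence: B ← B·(1+r) − £255.00.
Month 1: interest £24.50; balance after payment £1,459.18.
Month 2: interest £21.16; balance after payment £1,225.34.
Closed form: n = −ln(1 − rB₀/P)/ln(1+r) = −ln(0.90392)/ln(1.0145) ≈ 7.017, so the balance reaches zero during payment 8.

8 months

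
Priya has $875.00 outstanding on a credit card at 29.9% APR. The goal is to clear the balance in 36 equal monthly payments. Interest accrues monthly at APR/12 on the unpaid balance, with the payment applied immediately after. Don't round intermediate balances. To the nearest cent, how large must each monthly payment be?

Monthly rate r = 29.9%/12 = 2.49167% = 0.0249167.
Level-payment amortization: P = B₀·r / (1 − (1+r)^(−n)) = 875.00·0.0249167 / (1 − 1.02492^(−36)).
Denominator 1 − (1+r)^(−36) = 0.587701264.
P = 21.8021 / 0.587701264 ≈ 37.10.

$37.10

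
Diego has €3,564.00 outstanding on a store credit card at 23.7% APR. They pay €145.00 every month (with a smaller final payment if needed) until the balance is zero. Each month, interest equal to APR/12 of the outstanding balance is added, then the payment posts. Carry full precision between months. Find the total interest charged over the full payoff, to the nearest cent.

€1,362.26

Monthly rate r = 23.7%/12 = 1.975% = 0.01975.
Payoff takes n = ⌈−ln(1 − rB₀/P)/ln(1+r)⌉ = ⌈33.974⌉ = 34 payments; the last is €141.26.
Total paid = 33·€145.00 + €141.26 = €4,926.26.
Total interest = total paid − principal = €4,926.26 − €3,564.00 = €1,362.26.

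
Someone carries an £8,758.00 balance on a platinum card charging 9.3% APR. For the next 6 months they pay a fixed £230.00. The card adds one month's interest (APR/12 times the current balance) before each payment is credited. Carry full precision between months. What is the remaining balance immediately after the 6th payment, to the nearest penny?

£7,766.20

Monthly rate r = 9.3%/12 = 0.775% = 0.00775.
Each month: B ← B·(1+r) − £230.00.
Month 1: interest £67.87; balance after payment £8,595.87.
Month 2: interest £66.62; balance after payment £8,432.49.
Month 3: interest £65.35; balance after payment £8,267.84.
Month 4: interest £64.08; balance after payment £8,101.92.
Month 5: interest £62.79; balance after payment £7,934.71.
Month 6: interest £61.49; balance after payment £7,766.20.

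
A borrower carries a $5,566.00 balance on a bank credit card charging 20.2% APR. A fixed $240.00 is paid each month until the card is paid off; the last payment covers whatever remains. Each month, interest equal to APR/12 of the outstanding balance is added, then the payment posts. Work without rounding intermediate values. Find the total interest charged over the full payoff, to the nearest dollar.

Monthly rate r = 20.2%/12 = 1.68333% = 0.0168333.
Payoff takes n = ⌈−ln(1 − rB₀/P)/ln(1+r)⌉ = ⌈29.649⌉ = 30 payments; the last is $156.27.
Total paid = 29·$240.00 + $156.27 = $7,116.27.
Total interest = total paid − principal = $7,116.27 − $5,566.00 = $1,550.27.

$1,550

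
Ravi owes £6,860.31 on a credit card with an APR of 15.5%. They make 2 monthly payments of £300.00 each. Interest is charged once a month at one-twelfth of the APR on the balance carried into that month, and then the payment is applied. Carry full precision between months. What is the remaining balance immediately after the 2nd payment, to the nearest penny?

Monthly rate r = 15.5%/12 = 1.29167% = 0.0129167.
Each month: B ← B·(1+r) − £300.00.
Month 1: interest £88.61; balance after payment £6,648.92.
Month 2: interest £85.88; balance after payment £6,434.80.

£6,434.80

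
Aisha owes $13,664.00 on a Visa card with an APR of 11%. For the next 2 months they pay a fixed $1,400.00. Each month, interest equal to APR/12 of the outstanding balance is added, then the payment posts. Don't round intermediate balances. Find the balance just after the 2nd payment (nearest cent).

$11,102.82

Monthly rate r = 11%/12 = 0.916667% = 0.00916667.
Each month: B ← B·(1+r) − $1,400.00.
Month 1: interest $125.25; balance after payment $12,389.25.
Month 2: interest $113.57; balance after payment $11,102.82.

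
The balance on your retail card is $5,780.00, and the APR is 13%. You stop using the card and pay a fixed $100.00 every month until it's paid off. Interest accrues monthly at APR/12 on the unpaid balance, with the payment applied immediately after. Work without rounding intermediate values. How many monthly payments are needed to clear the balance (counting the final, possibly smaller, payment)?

92 months

Monthly rate r = 13%/12 = 1.08333% = 0.0108333.
Recurrence: B ← B·(1+r) − $100.00.
Month 1: interest $62.62; balance after payment $5,742.62.
Month 2: interest $62.21; balance after payment $5,704.83.
Closed form: n = −ln(1 − rB₀/P)/ln(1+r) = −ln(0.37383)/ln(1.01083) ≈ 91.317, so the balance reaches zero during payment 92.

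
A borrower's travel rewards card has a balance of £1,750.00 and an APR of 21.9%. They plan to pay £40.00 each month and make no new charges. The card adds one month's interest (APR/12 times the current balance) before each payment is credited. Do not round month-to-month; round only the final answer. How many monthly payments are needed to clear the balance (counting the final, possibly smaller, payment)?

89 payments

Monthly rate r = 21.9%/12 = 1.825% = 0.01825.
Recurrence: B ← B·(1+r) − £40.00.
Month 1: interest £31.94; balance after payment £1,741.94.
Month 2: interest £31.79; balance after payment £1,733.73.
Closed form: n = −ln(1 − rB₀/P)/ln(1+r) = −ln(0.20156)/ln(1.01825) ≈ 88.560, so the balance reaches zero during payment 89.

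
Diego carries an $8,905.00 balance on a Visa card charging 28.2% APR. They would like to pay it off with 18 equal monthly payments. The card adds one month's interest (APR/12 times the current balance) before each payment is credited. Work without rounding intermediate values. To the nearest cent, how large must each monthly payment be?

Monthly rate r = 28.2%/12 = 2.35% = 0.0235.
Level-payment amortization: P = B₀·r / (1 − (1+r)^(−n)) = 8905.00·0.0235 / (1 − 1.0235^(−18)).
Denominator 1 − (1+r)^(−18) = 0.341707732.
P = 209.268 / 0.341707732 ≈ 612.42.

$612.42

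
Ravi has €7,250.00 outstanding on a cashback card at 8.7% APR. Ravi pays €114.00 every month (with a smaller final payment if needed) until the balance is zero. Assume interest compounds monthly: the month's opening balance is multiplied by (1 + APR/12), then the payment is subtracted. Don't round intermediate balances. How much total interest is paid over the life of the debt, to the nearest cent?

€2,505.61

Monthly rate r = 8.7%/12 = 0.725% = 0.00725.
Payoff takes n = ⌈−ln(1 − rB₀/P)/ln(1+r)⌉ = ⌈85.575⌉ = 86 payments; the last is €65.61.
Total paid = 85·€114.00 + €65.61 = €9,755.61.
Total interest = total paid − principal = €9,755.61 − €7,250.00 = €2,505.61.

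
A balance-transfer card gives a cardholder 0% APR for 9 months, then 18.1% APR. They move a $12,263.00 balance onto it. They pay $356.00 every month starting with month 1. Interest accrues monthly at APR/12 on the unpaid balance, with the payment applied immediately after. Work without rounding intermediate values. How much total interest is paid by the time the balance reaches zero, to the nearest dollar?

Promo months 1–9 at r₀ = 0%/12 = 0; months 10+ at r₁ = 18.1%/12 = 0.0150833.
After month 9 (no interest yet): B = $12,263.00 − 9·$356.00 = $9,059.00.
Then at r₁ with $356.00/mo: n₂ = −ln(1 − r₁·B/P)/ln(1+r₁) ≈ 32.34 → 33 more payments.
Total paid = 41·$356.00 + $123.15 = $14,719.15; interest = $14,719.15 − $12,263.00 = $2,456.15.

$2,456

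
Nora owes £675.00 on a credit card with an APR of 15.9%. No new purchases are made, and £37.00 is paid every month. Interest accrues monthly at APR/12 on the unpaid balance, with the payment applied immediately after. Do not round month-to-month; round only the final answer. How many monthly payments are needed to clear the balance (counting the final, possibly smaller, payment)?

Monthly rate r = 15.9%/12 = 1.325% = 0.01325.
Recurrence: B ← B·(1+r) − £37.00.
Month 1: interest £8.94; balance after payment £646.94.
Month 2: interest £8.57; balance after payment £618.52.
Closed form: n = −ln(1 − rB₀/P)/ln(1+r) = −ln(0.75828)/ln(1.01325) ≈ 21.022, so the balance reaches zero during payment 22.

22 months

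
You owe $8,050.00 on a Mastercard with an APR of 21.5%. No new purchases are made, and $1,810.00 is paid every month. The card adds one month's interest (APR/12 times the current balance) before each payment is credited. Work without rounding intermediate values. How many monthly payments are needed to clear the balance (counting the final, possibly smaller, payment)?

5 months

Monthly rate r = 21.5%/12 = 1.79167% = 0.0179167.
Recurrence: B ← B·(1+r) − $1,810.00.
Month 1: interest $144.23; balance after payment $6,384.23.
Month 2: interest $114.38; balance after payment $4,688.61.
Month 3: interest $84.00; balance after payment $2,962.62.
Month 4: interest $53.08; balance after payment $1,205.70.
Month 5: interest $21.60; balance after payment $0.00.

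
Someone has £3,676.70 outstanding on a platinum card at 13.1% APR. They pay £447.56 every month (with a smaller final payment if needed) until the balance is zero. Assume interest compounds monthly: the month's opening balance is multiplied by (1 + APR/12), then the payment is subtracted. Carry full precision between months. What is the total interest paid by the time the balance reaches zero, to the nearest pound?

£197

Monthly rate r = 13.1%/12 = 1.09167% = 0.0109167.
Payoff takes n = ⌈−ln(1 − rB₀/P)/ln(1+r)⌉ = ⌈8.654⌉ = 9 payments; the last is £293.19.
Total paid = 8·£447.56 + £293.19 = £3,873.67.
Total interest = total paid − principal = £3,873.67 − £3,676.70 = £196.97.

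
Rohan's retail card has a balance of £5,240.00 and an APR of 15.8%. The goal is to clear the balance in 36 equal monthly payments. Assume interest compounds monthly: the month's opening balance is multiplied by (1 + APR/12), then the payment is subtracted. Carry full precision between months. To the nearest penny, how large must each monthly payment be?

Monthly rate r = 15.8%/12 = 1.31667% = 0.0131667.
Level-payment amortization: P = B₀·r / (1 − (1+r)^(−n)) = 5240.00·0.0131667 / (1 − 1.01317^(−36)).
Denominator 1 − (1+r)^(−36) = 0.375564117.
P = 68.9933 / 0.375564117 ≈ 183.71.

£183.71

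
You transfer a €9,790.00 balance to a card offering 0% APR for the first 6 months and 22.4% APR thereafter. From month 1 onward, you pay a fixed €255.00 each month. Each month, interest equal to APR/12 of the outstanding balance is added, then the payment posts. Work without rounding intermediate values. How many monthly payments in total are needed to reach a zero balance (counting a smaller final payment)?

Promo months 1–6 at r₀ = 0%/12 = 0; months 7+ at r₁ = 22.4%/12 = 0.0186667.
After month 6 (no interest yet): B = €9,790.00 − 6·€255.00 = €8,260.00.
Then at r₁ with €255.00/mo: n₂ = −ln(1 − r₁·B/P)/ln(1+r₁) ≈ 50.18 → 51 more payments.

57 payments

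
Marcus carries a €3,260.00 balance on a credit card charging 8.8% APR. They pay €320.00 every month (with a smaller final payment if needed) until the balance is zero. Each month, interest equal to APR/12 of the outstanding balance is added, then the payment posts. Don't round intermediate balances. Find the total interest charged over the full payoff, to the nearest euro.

€141

Monthly rate r = 8.8%/12 = 0.733333% = 0.00733333.
Payoff takes n = ⌈−ln(1 − rB₀/P)/ln(1+r)⌉ = ⌈10.627⌉ = 11 payments; the last is €200.88.
Total paid = 10·€320.00 + €200.88 = €3,400.88.
Total interest = total paid − principal = €3,400.88 − €3,260.00 = €140.88.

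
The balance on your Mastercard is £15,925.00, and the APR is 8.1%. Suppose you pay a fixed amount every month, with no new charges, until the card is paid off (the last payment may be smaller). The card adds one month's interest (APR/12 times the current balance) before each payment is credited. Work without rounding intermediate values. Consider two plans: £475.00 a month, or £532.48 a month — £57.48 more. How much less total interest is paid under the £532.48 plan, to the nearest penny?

£268.02

Monthly rate r = 8.1%/12 = 0.675% = 0.00675.
At £475.00/mo: n = ⌈−ln(1 − rB₀/P)/ln(1+r)⌉ = 39 payments (last £66.30); total interest = total paid − £15,925.00 = £2,191.30.
At £532.48/mo: 34 payments (last £276.44); total interest £1,923.28.
Interest saved = £2,191.30 − £1,923.28 = £268.02.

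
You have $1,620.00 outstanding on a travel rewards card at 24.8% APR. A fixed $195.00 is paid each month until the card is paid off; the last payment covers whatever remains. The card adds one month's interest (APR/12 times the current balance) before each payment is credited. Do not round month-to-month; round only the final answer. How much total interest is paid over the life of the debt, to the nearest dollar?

$176

Monthly rate r = 24.8%/12 = 2.06667% = 0.0206667.
Payoff takes n = ⌈−ln(1 − rB₀/P)/ln(1+r)⌉ = ⌈9.209⌉ = 10 payments; the last is $41.00.
Total paid = 9·$195.00 + $41.00 = $1,796.00.
Total interest = total paid − principal = $1,796.00 − $1,620.00 = $176.00.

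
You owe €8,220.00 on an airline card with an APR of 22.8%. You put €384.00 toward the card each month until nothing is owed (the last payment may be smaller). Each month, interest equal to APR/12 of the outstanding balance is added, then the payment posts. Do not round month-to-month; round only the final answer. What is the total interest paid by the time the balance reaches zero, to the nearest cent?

€2,432.27

Monthly rate r = 22.8%/12 = 1.9% = 0.019.
Payoff takes n = ⌈−ln(1 − rB₀/P)/ln(1+r)⌉ = ⌈27.738⌉ = 28 payments; the last is €284.27.
Total paid = 27·€384.00 + €284.27 = €10,652.27.
Total interest = total paid − principal = €10,652.27 − €8,220.00 = €2,432.27.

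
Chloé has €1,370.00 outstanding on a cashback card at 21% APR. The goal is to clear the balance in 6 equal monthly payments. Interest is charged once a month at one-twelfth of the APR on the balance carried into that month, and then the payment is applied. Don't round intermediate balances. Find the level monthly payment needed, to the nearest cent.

€242.52

Monthly rate r = 21%/12 = 1.75% = 0.0175.
Level-payment amortization: P = B₀·r / (1 − (1+r)^(−n)) = 1370.00·0.0175 / (1 − 1.0175^(−6)).
Denominator 1 − (1+r)^(−6) = 0.0988574583.
P = 23.975 / 0.0988574583 ≈ 242.52.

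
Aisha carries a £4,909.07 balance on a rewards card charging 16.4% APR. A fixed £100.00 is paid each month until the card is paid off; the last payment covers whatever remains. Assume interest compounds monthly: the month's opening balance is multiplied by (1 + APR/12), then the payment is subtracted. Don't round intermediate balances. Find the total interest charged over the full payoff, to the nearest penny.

Monthly rate r = 16.4%/12 = 1.36667% = 0.0136667.
Payoff takes n = ⌈−ln(1 − rB₀/P)/ln(1+r)⌉ = ⌈81.877⌉ = 82 payments; the last is £87.80.
Total paid = 81·£100.00 + £87.80 = £8,187.80.
Total interest = total paid − principal = £8,187.80 − £4,909.07 = £3,278.73.

£3,278.73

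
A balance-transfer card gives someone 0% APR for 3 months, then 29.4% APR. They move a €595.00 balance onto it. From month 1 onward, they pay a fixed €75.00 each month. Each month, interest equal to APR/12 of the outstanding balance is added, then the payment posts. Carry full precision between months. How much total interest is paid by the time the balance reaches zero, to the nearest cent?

€29.35

Promo months 1–3 at r₀ = 0%/12 = 0; months 4+ at r₁ = 29.4%/12 = 0.0245.
After month 3 (no interest yet): B = €595.00 − 3·€75.00 = €370.00.
Then at r₁ with €75.00/mo: n₂ = −ln(1 − r₁·B/P)/ln(1+r₁) ≈ 5.32 → 6 more payments.
Total paid = 8·€75.00 + €24.35 = €624.35; interest = €624.35 − €595.00 = €29.35.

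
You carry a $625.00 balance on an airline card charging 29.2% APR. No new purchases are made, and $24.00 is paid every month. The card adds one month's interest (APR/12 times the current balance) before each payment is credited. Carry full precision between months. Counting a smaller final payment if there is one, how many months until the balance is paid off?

Monthly rate r = 29.2%/12 = 2.43333% = 0.0243333.
Recurrence: B ← B·(1+r) − $24.00.
Month 1: interest $15.21; balance after payment $616.21.
Month 2: interest $14.99; balance after payment $607.20.
Closed form: n = −ln(1 − rB₀/P)/ln(1+r) = −ln(0.36632)/ln(1.02433) ≈ 41.771, so the balance reaches zero during payment 42.

42 months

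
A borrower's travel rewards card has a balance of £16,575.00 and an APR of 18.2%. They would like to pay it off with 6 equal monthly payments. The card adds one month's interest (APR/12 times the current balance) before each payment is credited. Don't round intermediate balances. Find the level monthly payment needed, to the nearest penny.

£2,910.98

Monthly rate r = 18.2%/12 = 1.51667% = 0.0151667.
Level-payment amortization: P = B₀·r / (1 − (1+r)^(−n)) = 16575.00·0.0151667 / (1 − 1.01517^(−6)).
Denominator 1 − (1+r)^(−6) = 0.0863583167.
P = 251.387 / 0.0863583167 ≈ 2910.98.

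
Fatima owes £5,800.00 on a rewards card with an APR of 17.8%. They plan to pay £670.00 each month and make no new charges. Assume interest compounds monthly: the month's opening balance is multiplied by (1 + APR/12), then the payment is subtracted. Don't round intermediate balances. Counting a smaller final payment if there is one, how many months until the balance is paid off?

10 payments

Monthly rate r = 17.8%/12 = 1.48333% = 0.0148333.
Recurrence: B ← B·(1+r) − £670.00.
Month 1: interest £86.03; balance after payment £5,216.03.
Month 2: interest £77.37; balance after payment £4,623.40.
Closed form: n = −ln(1 − rB₀/P)/ln(1+r) = −ln(0.87159)/ln(1.01483) ≈ 9.334, so the balance reaches zero during payment 10.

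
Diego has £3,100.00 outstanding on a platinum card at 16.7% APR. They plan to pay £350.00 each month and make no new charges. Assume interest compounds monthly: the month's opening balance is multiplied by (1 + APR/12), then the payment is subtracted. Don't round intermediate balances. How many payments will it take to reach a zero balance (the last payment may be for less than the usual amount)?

Monthly rate r = 16.7%/12 = 1.39167% = 0.0139167.
Recurrence: B ← B·(1+r) − £350.00.
Month 1: interest £43.14; balance after payment £2,793.14.
Month 2: interest £38.87; balance after payment £2,482.01.
Closed form: n = −ln(1 − rB₀/P)/ln(1+r) = −ln(0.87674)/ln(1.01392) ≈ 9.518, so the balance reaches zero during payment 10.

10 payments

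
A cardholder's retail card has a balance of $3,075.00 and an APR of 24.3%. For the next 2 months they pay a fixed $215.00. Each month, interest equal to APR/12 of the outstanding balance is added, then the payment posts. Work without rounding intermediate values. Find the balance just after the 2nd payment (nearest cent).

Monthly rate r = 24.3%/12 = 2.025% = 0.02025.
Each month: B ← B·(1+r) − $215.00.
Month 1: interest $62.27; balance after payment $2,922.27.
Month 2: interest $59.18; balance after payment $2,766.44.

$2,766.44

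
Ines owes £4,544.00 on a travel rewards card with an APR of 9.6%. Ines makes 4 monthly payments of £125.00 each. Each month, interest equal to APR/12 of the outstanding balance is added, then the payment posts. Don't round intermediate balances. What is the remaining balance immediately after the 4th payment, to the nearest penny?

£4,185.13

Monthly rate r = 9.6%/12 = 0.8% = 0.008.
Each month: B ← B·(1+r) − £125.00.
Month 1: interest £36.35; balance after payment £4,455.35.
Month 2: interest £35.64; balance after payment £4,365.99.
Month 3: interest £34.93; balance after payment £4,275.92.
Month 4: interest £34.21; balance after payment £4,185.13.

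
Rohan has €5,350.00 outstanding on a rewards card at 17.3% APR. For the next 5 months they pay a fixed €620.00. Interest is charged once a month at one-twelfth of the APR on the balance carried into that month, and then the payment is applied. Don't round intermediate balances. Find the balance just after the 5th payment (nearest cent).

Monthly rate r = 17.3%/12 = 1.44167% = 0.0144167.
Each month: B ← B·(1+r) − €620.00.
Month 1: interest €77.13; balance after payment €4,807.13.
Month 2: interest €69.30; balance after payment €4,256.43.
Month 3: interest €61.36; balance after payment €3,697.80.
Month 4: interest €53.31; balance after payment €3,131.11.
Month 5: interest €45.14; balance after payment €2,556.25.

€2,556.25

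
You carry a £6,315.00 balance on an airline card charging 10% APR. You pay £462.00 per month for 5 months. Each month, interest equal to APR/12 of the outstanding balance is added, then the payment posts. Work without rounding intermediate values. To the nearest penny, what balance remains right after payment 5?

Monthly rate r = 10%/12 = 0.833333% = 0.00833333.
Each month: B ← B·(1+r) − £462.00.
Month 1: interest £52.62; balance after payment £5,905.62.
Month 2: interest £49.21; balance after payment £5,492.84.
Month 3: interest £45.77; balance after payment £5,076.61.
Month 4: interest £42.31; balance after payment £4,656.92.
Month 5: interest £38.81; balance after payment £4,233.72.

£4,233.72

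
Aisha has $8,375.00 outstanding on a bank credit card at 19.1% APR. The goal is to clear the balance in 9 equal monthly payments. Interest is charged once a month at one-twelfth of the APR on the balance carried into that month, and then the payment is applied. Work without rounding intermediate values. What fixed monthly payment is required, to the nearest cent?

$1,006.17

Monthly rate r = 19.1%/12 = 1.59167% = 0.0159167.
Level-payment amortization: P = B₀·r / (1 − (1+r)^(−n)) = 8375.00·0.0159167 / (1 − 1.01592^(−9)).
Denominator 1 − (1+r)^(−9) = 0.13248452.
P = 133.302 / 0.13248452 ≈ 1006.17.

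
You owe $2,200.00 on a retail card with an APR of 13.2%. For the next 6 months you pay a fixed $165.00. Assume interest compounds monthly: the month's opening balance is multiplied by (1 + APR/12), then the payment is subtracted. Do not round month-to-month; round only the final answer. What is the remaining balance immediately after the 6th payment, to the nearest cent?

Monthly rate r = 13.2%/12 = 1.1% = 0.011.
Each month: B ← B·(1+r) − $165.00.
Month 1: interest $24.20; balance after payment $2,059.20.
Month 2: interest $22.65; balance after payment $1,916.85.
Month 3: interest $21.09; balance after payment $1,772.94.
Month 4: interest $19.50; balance after payment $1,627.44.
Month 5: interest $17.90; balance after payment $1,480.34.
Month 6: interest $16.28; balance after payment $1,331.62.

$1,331.62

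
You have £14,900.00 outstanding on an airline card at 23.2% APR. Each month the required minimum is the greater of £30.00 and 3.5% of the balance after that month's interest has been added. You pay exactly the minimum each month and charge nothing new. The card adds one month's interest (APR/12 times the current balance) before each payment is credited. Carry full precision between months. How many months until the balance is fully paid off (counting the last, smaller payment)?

Monthly rate r = 23.2%/12 = 1.93333% = 0.0193333.
While 3.5% of the post-interest balance exceeds £30.00, each month B ← (B·(1+r))·(1 − 0.035), i.e. B shrinks by the factor (1+r)·0.965 = 0.98366.
This holds for months 1–175. Entering month 176 the balance is £833.31; 3.5% of the post-interest balance is now below £30.00, so the flat £30.00 minimum applies from here.
From month 176 a fixed £30.00 at rate r clears £833.31 in 41 more payments. Total: 175 + 41 = 216 months.

216 months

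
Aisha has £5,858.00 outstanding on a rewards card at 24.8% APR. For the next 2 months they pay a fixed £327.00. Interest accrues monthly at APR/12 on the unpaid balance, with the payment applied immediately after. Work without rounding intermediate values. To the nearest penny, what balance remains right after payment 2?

£5,441.87

Monthly rate r = 24.8%/12 = 2.06667% = 0.0206667.
Each month: B ← B·(1+r) − £327.00.
Month 1: interest £121.07; balance after payment £5,652.07.
Month 2: interest £116.81; balance after payment £5,441.87.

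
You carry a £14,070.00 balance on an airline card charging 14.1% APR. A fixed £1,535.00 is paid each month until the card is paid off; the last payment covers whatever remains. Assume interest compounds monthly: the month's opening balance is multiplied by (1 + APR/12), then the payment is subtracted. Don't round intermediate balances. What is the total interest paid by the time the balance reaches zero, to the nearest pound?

£906

Monthly rate r = 14.1%/12 = 1.175% = 0.01175.
Payoff takes n = ⌈−ln(1 − rB₀/P)/ln(1+r)⌉ = ⌈9.755⌉ = 10 payments; the last is £1,160.84.
Total paid = 9·£1,535.00 + £1,160.84 = £14,975.84.
Total interest = total paid − principal = £14,975.84 − £14,070.00 = £905.84.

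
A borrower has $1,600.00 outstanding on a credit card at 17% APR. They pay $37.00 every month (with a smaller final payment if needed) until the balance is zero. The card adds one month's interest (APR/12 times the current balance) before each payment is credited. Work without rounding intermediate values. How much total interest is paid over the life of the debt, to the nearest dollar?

$894

Monthly rate r = 17%/12 = 1.41667% = 0.0141667.
Payoff takes n = ⌈−ln(1 − rB₀/P)/ln(1+r)⌉ = ⌈67.414⌉ = 68 payments; the last is $15.38.
Total paid = 67·$37.00 + $15.38 = $2,494.38.
Total interest = total paid − principal = $2,494.38 − $1,600.00 = $894.38.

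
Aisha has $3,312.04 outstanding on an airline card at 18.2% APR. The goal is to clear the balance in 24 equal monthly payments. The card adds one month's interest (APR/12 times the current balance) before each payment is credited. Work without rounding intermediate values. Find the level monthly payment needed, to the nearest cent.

$165.67

Monthly rate r = 18.2%/12 = 1.51667% = 0.0151667.
Level-payment amortization: P = B₀·r / (1 − (1+r)^(−n)) = 3312.04·0.0151667 / (1 − 1.01517^(−24)).
Denominator 1 − (1+r)^(−24) = 0.303207253.
P = 50.2326 / 0.303207253 ≈ 165.67.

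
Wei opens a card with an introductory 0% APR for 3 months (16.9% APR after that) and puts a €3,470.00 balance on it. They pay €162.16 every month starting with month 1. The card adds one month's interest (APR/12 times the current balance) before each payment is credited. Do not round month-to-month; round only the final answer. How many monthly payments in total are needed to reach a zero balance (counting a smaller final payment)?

Promo months 1–3 at r₀ = 0%/12 = 0; months 4+ at r₁ = 16.9%/12 = 0.0140833.
After month 3 (no interest yet): B = €3,470.00 − 3·€162.16 = €2,983.52.
Then at r₁ with €162.16/mo: n₂ = −ln(1 − r₁·B/P)/ln(1+r₁) ≈ 21.44 → 22 more payments.

25 payments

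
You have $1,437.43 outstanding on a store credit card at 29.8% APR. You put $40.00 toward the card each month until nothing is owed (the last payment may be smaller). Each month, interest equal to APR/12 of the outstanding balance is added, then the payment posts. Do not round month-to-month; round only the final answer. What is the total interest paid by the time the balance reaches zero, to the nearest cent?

Monthly rate r = 29.8%/12 = 2.48333% = 0.0248333.
Payoff takes n = ⌈−ln(1 − rB₀/P)/ln(1+r)⌉ = ⌈90.884⌉ = 91 payments; the last is $35.40.
Total paid = 90·$40.00 + $35.40 = $3,635.40.
Total interest = total paid − principal = $3,635.40 − $1,437.43 = $2,197.97.

$2,197.97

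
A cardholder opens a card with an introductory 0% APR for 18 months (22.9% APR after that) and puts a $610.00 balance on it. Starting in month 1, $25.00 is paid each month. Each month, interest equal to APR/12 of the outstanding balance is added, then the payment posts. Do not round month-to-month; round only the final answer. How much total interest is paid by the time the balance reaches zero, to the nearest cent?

$12.29

Promo months 1–18 at r₀ = 0%/12 = 0; months 19+ at r₁ = 22.9%/12 = 0.0190833.
After month 18 (no interest yet): B = $610.00 − 18·$25.00 = $160.00.
Then at r₁ with $25.00/mo: n₂ = −ln(1 − r₁·B/P)/ln(1+r₁) ≈ 6.89 → 7 more payments.
Total paid = 24·$25.00 + $22.29 = $622.29; interest = $622.29 − $610.00 = $12.29.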